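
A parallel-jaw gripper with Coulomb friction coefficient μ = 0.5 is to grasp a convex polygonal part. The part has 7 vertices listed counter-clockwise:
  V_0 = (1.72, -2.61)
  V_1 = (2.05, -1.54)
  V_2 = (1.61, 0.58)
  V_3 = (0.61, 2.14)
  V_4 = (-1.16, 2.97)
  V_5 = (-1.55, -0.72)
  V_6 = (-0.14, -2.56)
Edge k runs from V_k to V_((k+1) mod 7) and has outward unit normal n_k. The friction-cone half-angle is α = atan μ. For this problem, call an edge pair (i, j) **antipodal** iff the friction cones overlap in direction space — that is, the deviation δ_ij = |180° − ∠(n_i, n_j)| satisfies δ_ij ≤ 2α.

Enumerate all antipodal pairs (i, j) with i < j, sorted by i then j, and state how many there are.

count = 7; pairs: (0,4), (1,4), (1,5), (2,4), (2,5), (3,5), (3,6)

α = atan 0.5 = 26.57°;  2α = 53.13°
n_0 = (+0.9556, -0.2947)
n_1 = (+0.9791, +0.2032)
n_2 = (+0.8419, +0.5397)
n_3 = (+0.4246, +0.9054)
n_4 = (-0.9945, +0.1051)
n_5 = (-0.7937, -0.6083)
n_6 = (-0.0269, -0.9996)
  (0,1): δ = 151.13°  ·
  (0,2): δ = 130.20°  ·
  (0,3): δ = 97.98°  ·
  (0,4): δ = 11.11°  ✓
  (0,5): δ = 54.60°  ·
  (0,6): δ = 105.60°  ·
  (1,2): δ = 159.06°  ·
  (1,3): δ = 126.85°  ·
  (1,4): δ = 17.76°  ✓
  (1,5): δ = 25.74°  ✓
  (1,6): δ = 76.74°  ·
  (2,3): δ = 147.78°  ·
  (2,4): δ = 38.69°  ✓
  (2,5): δ = 4.80°  ✓
  (2,6): δ = 55.80°  ·
  (3,4): δ = 70.91°  ·
  (3,5): δ = 27.41°  ✓
  (3,6): δ = 23.58°  ✓
  (4,5): δ = 136.50°  ·
  (4,6): δ = 85.51°  ·
  (5,6): δ = 129.00°  ·
antipodal pairs: 7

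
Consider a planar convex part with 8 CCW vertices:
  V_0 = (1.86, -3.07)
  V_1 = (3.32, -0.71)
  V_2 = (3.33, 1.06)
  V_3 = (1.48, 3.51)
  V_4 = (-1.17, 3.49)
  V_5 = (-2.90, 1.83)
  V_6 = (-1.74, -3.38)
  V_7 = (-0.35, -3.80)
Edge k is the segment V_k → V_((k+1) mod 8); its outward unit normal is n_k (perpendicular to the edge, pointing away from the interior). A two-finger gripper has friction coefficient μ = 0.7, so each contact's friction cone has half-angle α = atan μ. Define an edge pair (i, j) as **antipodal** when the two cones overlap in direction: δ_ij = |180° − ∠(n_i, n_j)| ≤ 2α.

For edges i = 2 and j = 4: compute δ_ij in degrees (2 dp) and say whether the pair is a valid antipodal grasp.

δ = 83.24°, invalid

α = atan 0.7 = 34.99°;  2α = 69.98°
edge 2: e_2 = (-1.85, +2.45);  n_2 = (+0.7980, +0.6026)
edge 4: e_4 = (-1.73, -1.66);  n_4 = (-0.6924, +0.7216)
∠(n_2, n_4) = 96.76°
δ = |180° − 96.76°| = 83.24°
83.24° > 2α = 69.98°  →  invalid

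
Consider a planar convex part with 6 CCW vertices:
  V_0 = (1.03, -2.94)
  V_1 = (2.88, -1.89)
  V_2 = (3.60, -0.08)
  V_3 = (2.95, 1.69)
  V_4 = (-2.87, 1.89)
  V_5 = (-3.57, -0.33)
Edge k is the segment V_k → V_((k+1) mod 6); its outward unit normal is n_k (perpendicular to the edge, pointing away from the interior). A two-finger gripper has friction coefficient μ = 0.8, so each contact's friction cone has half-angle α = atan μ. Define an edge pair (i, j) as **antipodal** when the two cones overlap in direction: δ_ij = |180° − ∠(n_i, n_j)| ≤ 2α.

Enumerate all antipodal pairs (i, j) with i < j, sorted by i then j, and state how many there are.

α = atan 0.8 = 38.66°;  2α = 77.32°
n_0 = (+0.4936, -0.8697)
n_1 = (+0.9292, -0.3696)
n_2 = (+0.9387, +0.3447)
n_3 = (+0.0343, +0.9994)
n_4 = (-0.9537, +0.3007)
n_5 = (-0.4935, -0.8698)
  (0,1): δ = 141.27°  ·
  (0,2): δ = 99.41°  ·
  (0,3): δ = 31.55°  ✓
  (0,4): δ = 42.92°  ✓
  (0,5): δ = 120.85°  ·
  (1,2): δ = 138.14°  ·
  (1,3): δ = 70.28°  ✓
  (1,4): δ = 4.19°  ✓
  (1,5): δ = 82.12°  ·
  (2,3): δ = 112.13°  ·
  (2,4): δ = 37.67°  ✓
  (2,5): δ = 40.26°  ✓
  (3,4): δ = 105.53°  ·
  (3,5): δ = 27.60°  ✓
  (4,5): δ = 102.07°  ·
antipodal pairs: 7

count = 7; pairs: (0,3), (0,4), (1,3), (1,4), (2,4), (2,5), (3,5)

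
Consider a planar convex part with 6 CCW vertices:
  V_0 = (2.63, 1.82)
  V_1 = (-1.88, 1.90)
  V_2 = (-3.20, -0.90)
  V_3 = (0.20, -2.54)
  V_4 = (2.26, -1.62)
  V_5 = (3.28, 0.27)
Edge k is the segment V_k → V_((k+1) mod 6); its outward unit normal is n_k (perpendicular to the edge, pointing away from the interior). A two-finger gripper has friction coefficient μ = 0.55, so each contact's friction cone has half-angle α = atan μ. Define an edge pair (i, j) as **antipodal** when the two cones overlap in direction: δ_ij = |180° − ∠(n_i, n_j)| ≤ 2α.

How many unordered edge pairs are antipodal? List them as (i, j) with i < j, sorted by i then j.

α = atan 0.55 = 28.81°;  2α = 57.62°
n_0 = (+0.0177, +0.9998)
n_1 = (-0.9045, +0.4264)
n_2 = (-0.4345, -0.9007)
n_3 = (+0.4078, -0.9131)
n_4 = (+0.8800, -0.4749)
n_5 = (+0.9222, +0.3867)
  (0,1): δ = 114.22°  ·
  (0,2): δ = 24.73°  ✓
  (0,3): δ = 25.08°  ✓
  (0,4): δ = 62.66°  ·
  (0,5): δ = 113.77°  ·
  (1,2): δ = 90.51°  ·
  (1,3): δ = 40.69°  ✓
  (1,4): δ = 3.11°  ✓
  (1,5): δ = 47.99°  ✓
  (2,3): δ = 130.18°  ·
  (2,4): δ = 92.60°  ·
  (2,5): δ = 41.50°  ✓
  (3,4): δ = 142.42°  ·
  (3,5): δ = 91.31°  ·
  (4,5): δ = 128.89°  ·
antipodal pairs: 6

count = 6; pairs: (0,2), (0,3), (1,3), (1,4), (1,5), (2,5)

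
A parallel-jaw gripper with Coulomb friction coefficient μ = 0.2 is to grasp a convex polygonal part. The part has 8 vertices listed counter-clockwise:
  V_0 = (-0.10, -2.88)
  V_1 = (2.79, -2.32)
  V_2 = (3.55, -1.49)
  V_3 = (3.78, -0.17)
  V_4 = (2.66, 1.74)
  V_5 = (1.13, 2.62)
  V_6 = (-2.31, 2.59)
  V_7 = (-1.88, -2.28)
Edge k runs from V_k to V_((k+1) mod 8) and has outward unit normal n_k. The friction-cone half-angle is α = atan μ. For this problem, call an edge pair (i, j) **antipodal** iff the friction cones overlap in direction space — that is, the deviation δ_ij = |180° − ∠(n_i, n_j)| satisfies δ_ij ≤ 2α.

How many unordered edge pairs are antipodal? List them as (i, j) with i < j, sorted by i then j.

count = 4; pairs: (0,5), (2,6), (4,7), (5,7)

α = atan 0.2 = 11.31°;  2α = 22.62°
n_0 = (+0.1902, -0.9817)
n_1 = (+0.7375, -0.6753)
n_2 = (+0.9852, -0.1717)
n_3 = (+0.8626, +0.5058)
n_4 = (+0.4986, +0.8668)
n_5 = (-0.0087, +1.0000)
n_6 = (-0.9961, -0.0880)
n_7 = (-0.3194, -0.9476)
  (0,1): δ = 143.45°  ·
  (0,2): δ = 110.85°  ·
  (0,3): δ = 70.58°  ·
  (0,4): δ = 40.87°  ·
  (0,5): δ = 10.47°  ✓
  (0,6): δ = 84.08°  ·
  (0,7): δ = 150.41°  ·
  (1,2): δ = 147.40°  ·
  (1,3): δ = 107.13°  ·
  (1,4): δ = 77.43°  ·
  (1,5): δ = 47.02°  ·
  (1,6): δ = 47.53°  ·
  (1,7): δ = 113.85°  ·
  (2,3): δ = 139.73°  ·
  (2,4): δ = 110.02°  ·
  (2,5): δ = 79.62°  ·
  (2,6): δ = 14.93°  ✓
  (2,7): δ = 81.26°  ·
  (3,4): δ = 150.29°  ·
  (3,5): δ = 119.89°  ·
  (3,6): δ = 25.34°  ·
  (3,7): δ = 40.99°  ·
  (4,5): δ = 149.59°  ·
  (4,6): δ = 55.05°  ·
  (4,7): δ = 11.28°  ✓
  (5,6): δ = 85.45°  ·
  (5,7): δ = 19.13°  ✓
  (6,7): δ = 113.67°  ·
antipodal pairs: 4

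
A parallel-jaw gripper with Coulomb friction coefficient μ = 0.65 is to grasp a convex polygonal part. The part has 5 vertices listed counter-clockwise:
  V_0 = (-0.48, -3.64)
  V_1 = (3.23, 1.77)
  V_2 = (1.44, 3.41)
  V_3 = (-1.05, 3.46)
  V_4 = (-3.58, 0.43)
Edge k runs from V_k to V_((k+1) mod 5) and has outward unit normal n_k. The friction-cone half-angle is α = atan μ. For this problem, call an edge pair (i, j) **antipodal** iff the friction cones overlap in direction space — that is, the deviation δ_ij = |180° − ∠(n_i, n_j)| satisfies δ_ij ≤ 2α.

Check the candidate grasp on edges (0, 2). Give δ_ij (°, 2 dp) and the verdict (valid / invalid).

α = atan 0.65 = 33.02°;  2α = 66.05°
edge 0: e_0 = (+3.71, +5.41);  n_0 = (+0.8247, -0.5656)
edge 2: e_2 = (-2.49, +0.05);  n_2 = (+0.0201, +0.9998)
∠(n_0, n_2) = 123.29°
δ = |180° − 123.29°| = 56.71°
56.71° ≤ 2α = 66.05°  →  valid

δ = 56.71°, valid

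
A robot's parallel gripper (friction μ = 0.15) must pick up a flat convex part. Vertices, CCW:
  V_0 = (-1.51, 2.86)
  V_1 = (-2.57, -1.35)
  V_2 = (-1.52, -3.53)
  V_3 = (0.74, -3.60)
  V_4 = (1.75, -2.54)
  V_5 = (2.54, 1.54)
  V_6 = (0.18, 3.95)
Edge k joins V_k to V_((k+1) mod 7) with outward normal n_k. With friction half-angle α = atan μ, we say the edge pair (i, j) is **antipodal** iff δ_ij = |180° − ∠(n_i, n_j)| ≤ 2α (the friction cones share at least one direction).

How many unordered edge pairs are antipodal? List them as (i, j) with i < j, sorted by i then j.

α = atan 0.15 = 8.53°;  2α = 17.06°
n_0 = (-0.9697, +0.2442)
n_1 = (-0.9009, -0.4339)
n_2 = (-0.0310, -0.9995)
n_3 = (+0.7240, -0.6898)
n_4 = (+0.9818, -0.1901)
n_5 = (+0.7145, +0.6997)
n_6 = (-0.5420, +0.8404)
  (0,1): δ = 140.15°  ·
  (0,2): δ = 77.64°  ·
  (0,3): δ = 29.48°  ·
  (0,4): δ = 3.17°  ✓
  (0,5): δ = 58.53°  ·
  (0,6): δ = 136.95°  ·
  (1,2): δ = 117.49°  ·
  (1,3): δ = 69.33°  ·
  (1,4): δ = 36.68°  ·
  (1,5): δ = 18.68°  ·
  (1,6): δ = 97.10°  ·
  (2,3): δ = 131.84°  ·
  (2,4): δ = 99.18°  ·
  (2,5): δ = 43.83°  ·
  (2,6): δ = 34.59°  ·
  (3,4): δ = 147.34°  ·
  (3,5): δ = 91.98°  ·
  (3,6): δ = 13.56°  ✓
  (4,5): δ = 124.64°  ·
  (4,6): δ = 46.22°  ·
  (5,6): δ = 101.58°  ·
antipodal pairs: 2

count = 2; pairs: (0,4), (3,6)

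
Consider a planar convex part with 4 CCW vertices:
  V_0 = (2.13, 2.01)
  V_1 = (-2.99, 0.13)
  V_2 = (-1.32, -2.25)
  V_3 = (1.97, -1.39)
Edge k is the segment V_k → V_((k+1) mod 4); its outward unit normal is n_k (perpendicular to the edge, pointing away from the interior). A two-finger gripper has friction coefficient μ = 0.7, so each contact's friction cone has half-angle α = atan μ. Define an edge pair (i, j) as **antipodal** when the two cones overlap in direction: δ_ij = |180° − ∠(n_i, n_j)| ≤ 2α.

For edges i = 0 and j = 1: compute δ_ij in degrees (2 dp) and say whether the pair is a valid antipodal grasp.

δ = 75.11°, invalid

α = atan 0.7 = 34.99°;  2α = 69.98°
edge 0: e_0 = (-5.12, -1.88);  n_0 = (-0.3447, +0.9387)
edge 1: e_1 = (+1.67, -2.38);  n_1 = (-0.8186, -0.5744)
∠(n_0, n_1) = 104.89°
δ = |180° − 104.89°| = 75.11°
75.11° > 2α = 69.98°  →  invalid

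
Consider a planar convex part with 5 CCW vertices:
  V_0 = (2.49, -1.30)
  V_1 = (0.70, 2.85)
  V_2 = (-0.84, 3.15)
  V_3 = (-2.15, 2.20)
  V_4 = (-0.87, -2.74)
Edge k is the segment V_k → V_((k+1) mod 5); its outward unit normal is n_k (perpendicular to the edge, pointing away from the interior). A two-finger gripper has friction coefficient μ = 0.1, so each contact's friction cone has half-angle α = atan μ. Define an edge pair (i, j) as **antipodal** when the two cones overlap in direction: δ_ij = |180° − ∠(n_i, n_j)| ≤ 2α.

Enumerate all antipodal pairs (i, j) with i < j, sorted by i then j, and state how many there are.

α = atan 0.1 = 5.71°;  2α = 11.42°
n_0 = (+0.9182, +0.3961)
n_1 = (+0.1912, +0.9815)
n_2 = (-0.5871, +0.8095)
n_3 = (-0.9680, -0.2508)
n_4 = (+0.3939, -0.9191)
  (0,1): δ = 124.36°  ·
  (0,2): δ = 77.38°  ·
  (0,3): δ = 8.81°  ✓
  (0,4): δ = 89.87°  ·
  (1,2): δ = 133.03°  ·
  (1,3): δ = 64.45°  ·
  (1,4): δ = 34.22°  ·
  (2,3): δ = 111.42°  ·
  (2,4): δ = 12.75°  ·
  (3,4): δ = 81.33°  ·
antipodal pairs: 1

count = 1; pairs: (0,3)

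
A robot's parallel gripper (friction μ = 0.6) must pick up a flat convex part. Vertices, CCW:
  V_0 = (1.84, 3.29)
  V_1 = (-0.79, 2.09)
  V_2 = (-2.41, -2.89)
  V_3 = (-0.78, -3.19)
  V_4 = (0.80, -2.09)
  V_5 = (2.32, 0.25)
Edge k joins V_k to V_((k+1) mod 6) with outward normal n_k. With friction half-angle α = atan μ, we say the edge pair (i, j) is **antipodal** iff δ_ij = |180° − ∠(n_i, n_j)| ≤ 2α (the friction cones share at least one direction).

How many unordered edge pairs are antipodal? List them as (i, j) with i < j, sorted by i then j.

count = 6; pairs: (0,2), (0,3), (0,4), (1,3), (1,4), (1,5)

α = atan 0.6 = 30.96°;  2α = 61.93°
n_0 = (-0.4151, +0.9098)
n_1 = (-0.9509, +0.3093)
n_2 = (-0.1810, -0.9835)
n_3 = (+0.5714, -0.8207)
n_4 = (+0.8386, -0.5447)
n_5 = (+0.9878, +0.1560)
  (0,1): δ = 132.55°  ·
  (0,2): δ = 34.95°  ✓
  (0,3): δ = 10.32°  ✓
  (0,4): δ = 32.47°  ✓
  (0,5): δ = 74.45°  ·
  (1,2): δ = 82.41°  ·
  (1,3): δ = 37.13°  ✓
  (1,4): δ = 14.99°  ✓
  (1,5): δ = 26.99°  ✓
  (2,3): δ = 134.73°  ·
  (2,4): δ = 112.58°  ·
  (2,5): δ = 70.60°  ·
  (3,4): δ = 157.85°  ·
  (3,5): δ = 115.87°  ·
  (4,5): δ = 138.02°  ·
antipodal pairs: 6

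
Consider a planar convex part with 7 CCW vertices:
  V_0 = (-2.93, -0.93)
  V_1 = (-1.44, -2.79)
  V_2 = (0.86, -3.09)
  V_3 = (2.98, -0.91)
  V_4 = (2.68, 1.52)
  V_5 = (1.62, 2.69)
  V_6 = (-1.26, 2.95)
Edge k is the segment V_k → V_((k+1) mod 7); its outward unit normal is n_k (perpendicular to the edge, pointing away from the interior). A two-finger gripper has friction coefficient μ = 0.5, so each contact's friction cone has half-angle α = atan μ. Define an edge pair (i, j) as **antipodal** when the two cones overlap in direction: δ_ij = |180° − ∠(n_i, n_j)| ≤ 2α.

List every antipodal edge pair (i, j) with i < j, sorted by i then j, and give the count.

count = 8; pairs: (0,3), (0,4), (0,5), (1,4), (1,5), (2,5), (2,6), (3,6)

α = atan 0.5 = 26.57°;  2α = 53.13°
n_0 = (-0.7805, -0.6252)
n_1 = (-0.1293, -0.9916)
n_2 = (+0.7169, -0.6972)
n_3 = (+0.9925, +0.1225)
n_4 = (+0.7411, +0.6714)
n_5 = (+0.0899, +0.9959)
n_6 = (-0.9185, +0.3953)
  (0,1): δ = 136.13°  ·
  (0,2): δ = 82.90°  ·
  (0,3): δ = 31.66°  ✓
  (0,4): δ = 3.48°  ✓
  (0,5): δ = 46.14°  ✓
  (0,6): δ = 118.02°  ·
  (1,2): δ = 126.77°  ·
  (1,3): δ = 75.53°  ·
  (1,4): δ = 40.39°  ✓
  (1,5): δ = 2.27°  ✓
  (1,6): δ = 74.14°  ·
  (2,3): δ = 128.76°  ·
  (2,4): δ = 93.62°  ·
  (2,5): δ = 50.96°  ✓
  (2,6): δ = 20.91°  ✓
  (3,4): δ = 144.86°  ·
  (3,5): δ = 102.20°  ·
  (3,6): δ = 30.33°  ✓
  (4,5): δ = 137.33°  ·
  (4,6): δ = 65.46°  ·
  (5,6): δ = 108.13°  ·
antipodal pairs: 8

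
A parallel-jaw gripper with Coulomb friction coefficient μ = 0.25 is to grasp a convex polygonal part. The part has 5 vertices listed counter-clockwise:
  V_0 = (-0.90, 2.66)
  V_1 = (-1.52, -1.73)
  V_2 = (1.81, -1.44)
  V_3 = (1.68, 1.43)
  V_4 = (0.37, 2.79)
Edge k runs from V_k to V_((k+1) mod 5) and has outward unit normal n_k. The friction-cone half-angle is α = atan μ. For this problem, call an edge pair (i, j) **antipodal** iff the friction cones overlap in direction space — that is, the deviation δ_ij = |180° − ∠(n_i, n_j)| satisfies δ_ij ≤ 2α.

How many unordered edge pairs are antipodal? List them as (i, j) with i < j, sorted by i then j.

α = atan 0.25 = 14.04°;  2α = 28.07°
n_0 = (-0.9902, +0.1398)
n_1 = (+0.0868, -0.9962)
n_2 = (+0.9990, +0.0452)
n_3 = (+0.7202, +0.6937)
n_4 = (-0.1018, +0.9948)
  (0,1): δ = 76.98°  ·
  (0,2): δ = 10.63°  ✓
  (0,3): δ = 51.97°  ·
  (0,4): δ = 103.88°  ·
  (1,2): δ = 92.38°  ·
  (1,3): δ = 51.05°  ·
  (1,4): δ = 0.87°  ✓
  (2,3): δ = 138.67°  ·
  (2,4): δ = 86.75°  ·
  (3,4): δ = 128.08°  ·
antipodal pairs: 2

count = 2; pairs: (0,2), (1,4)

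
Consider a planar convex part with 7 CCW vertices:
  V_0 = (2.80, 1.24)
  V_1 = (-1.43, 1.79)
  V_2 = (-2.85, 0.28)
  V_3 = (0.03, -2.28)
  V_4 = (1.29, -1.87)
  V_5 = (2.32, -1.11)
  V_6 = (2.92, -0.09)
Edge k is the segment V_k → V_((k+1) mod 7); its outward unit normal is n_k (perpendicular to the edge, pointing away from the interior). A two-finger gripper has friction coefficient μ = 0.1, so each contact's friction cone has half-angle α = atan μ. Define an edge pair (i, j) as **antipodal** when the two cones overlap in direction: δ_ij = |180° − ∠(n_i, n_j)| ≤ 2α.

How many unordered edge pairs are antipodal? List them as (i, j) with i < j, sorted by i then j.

count = 1; pairs: (1,4)

α = atan 0.1 = 5.71°;  2α = 11.42°
n_0 = (+0.1289, +0.9917)
n_1 = (-0.7285, +0.6851)
n_2 = (-0.6644, -0.7474)
n_3 = (+0.3094, -0.9509)
n_4 = (+0.5937, -0.8047)
n_5 = (+0.8619, -0.5070)
n_6 = (+0.9960, +0.0899)
  (0,1): δ = 125.83°  ·
  (0,2): δ = 34.23°  ·
  (0,3): δ = 25.43°  ·
  (0,4): δ = 43.83°  ·
  (0,5): δ = 66.94°  ·
  (0,6): δ = 102.56°  ·
  (1,2): δ = 88.39°  ·
  (1,3): δ = 28.73°  ·
  (1,4): δ = 10.34°  ✓
  (1,5): δ = 12.78°  ·
  (1,6): δ = 48.40°  ·
  (2,3): δ = 120.34°  ·
  (2,4): δ = 101.94°  ·
  (2,5): δ = 78.83°  ·
  (2,6): δ = 43.21°  ·
  (3,4): δ = 161.60°  ·
  (3,5): δ = 138.49°  ·
  (3,6): δ = 102.87°  ·
  (4,5): δ = 156.89°  ·
  (4,6): δ = 121.27°  ·
  (5,6): δ = 144.38°  ·
antipodal pairs: 1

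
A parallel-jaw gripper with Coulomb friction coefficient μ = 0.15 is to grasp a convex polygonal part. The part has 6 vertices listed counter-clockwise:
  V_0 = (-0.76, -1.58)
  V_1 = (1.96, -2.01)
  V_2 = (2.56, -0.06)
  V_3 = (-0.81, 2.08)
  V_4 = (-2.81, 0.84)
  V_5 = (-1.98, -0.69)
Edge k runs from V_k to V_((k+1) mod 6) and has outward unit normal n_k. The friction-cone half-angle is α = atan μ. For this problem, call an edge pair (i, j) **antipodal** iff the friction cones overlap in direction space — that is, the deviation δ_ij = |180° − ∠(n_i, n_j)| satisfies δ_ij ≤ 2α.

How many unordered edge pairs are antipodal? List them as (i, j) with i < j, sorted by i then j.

α = atan 0.15 = 8.53°;  2α = 17.06°
n_0 = (-0.1561, -0.9877)
n_1 = (+0.9558, -0.2941)
n_2 = (+0.5361, +0.8442)
n_3 = (-0.5269, +0.8499)
n_4 = (-0.8790, -0.4768)
n_5 = (-0.5894, -0.8079)
  (0,1): δ = 98.12°  ·
  (0,2): δ = 23.43°  ·
  (0,3): δ = 40.78°  ·
  (0,4): δ = 127.46°  ·
  (0,5): δ = 152.87°  ·
  (1,2): δ = 105.31°  ·
  (1,3): δ = 41.10°  ·
  (1,4): δ = 45.58°  ·
  (1,5): δ = 70.99°  ·
  (2,3): δ = 115.78°  ·
  (2,4): δ = 29.10°  ·
  (2,5): δ = 3.69°  ✓
  (3,4): δ = 93.32°  ·
  (3,5): δ = 67.91°  ·
  (4,5): δ = 154.59°  ·
antipodal pairs: 1

count = 1; pairs: (2,5)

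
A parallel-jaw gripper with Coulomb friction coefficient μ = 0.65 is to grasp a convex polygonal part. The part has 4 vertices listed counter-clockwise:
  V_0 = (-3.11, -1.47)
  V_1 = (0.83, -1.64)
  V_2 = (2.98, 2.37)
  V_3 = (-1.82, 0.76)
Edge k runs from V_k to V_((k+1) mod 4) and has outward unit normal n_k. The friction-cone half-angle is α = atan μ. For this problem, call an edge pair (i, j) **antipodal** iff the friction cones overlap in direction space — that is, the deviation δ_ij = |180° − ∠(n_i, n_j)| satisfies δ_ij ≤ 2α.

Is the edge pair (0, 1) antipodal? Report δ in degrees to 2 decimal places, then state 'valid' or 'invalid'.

δ = 115.73°, invalid

α = atan 0.65 = 33.02°;  2α = 66.05°
edge 0: e_0 = (+3.94, -0.17);  n_0 = (-0.0431, -0.9991)
edge 1: e_1 = (+2.15, +4.01);  n_1 = (+0.8813, -0.4725)
∠(n_0, n_1) = 64.27°
δ = |180° − 64.27°| = 115.73°
115.73° > 2α = 66.05°  →  invalid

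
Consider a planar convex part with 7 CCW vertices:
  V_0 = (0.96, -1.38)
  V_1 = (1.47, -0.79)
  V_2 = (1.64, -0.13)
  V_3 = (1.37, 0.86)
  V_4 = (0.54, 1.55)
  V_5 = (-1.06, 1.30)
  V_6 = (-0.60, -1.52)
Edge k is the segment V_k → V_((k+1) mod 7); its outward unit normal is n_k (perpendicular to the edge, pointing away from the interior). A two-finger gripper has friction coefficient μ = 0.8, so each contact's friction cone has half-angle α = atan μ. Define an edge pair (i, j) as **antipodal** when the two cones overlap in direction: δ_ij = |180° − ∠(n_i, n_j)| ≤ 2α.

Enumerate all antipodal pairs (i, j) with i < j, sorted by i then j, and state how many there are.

count = 8; pairs: (0,4), (0,5), (1,4), (1,5), (2,5), (3,5), (3,6), (4,6)

α = atan 0.8 = 38.66°;  2α = 77.32°
n_0 = (+0.7565, -0.6540)
n_1 = (+0.9684, -0.2494)
n_2 = (+0.9648, +0.2631)
n_3 = (+0.6393, +0.7690)
n_4 = (-0.1544, +0.9880)
n_5 = (-0.9870, -0.1610)
n_6 = (+0.0894, -0.9960)
  (0,1): δ = 153.60°  ·
  (0,2): δ = 123.90°  ·
  (0,3): δ = 88.90°  ·
  (0,4): δ = 40.28°  ✓
  (0,5): δ = 50.10°  ✓
  (0,6): δ = 135.97°  ·
  (1,2): δ = 150.30°  ·
  (1,3): δ = 115.29°  ·
  (1,4): δ = 66.68°  ✓
  (1,5): δ = 23.71°  ✓
  (1,6): δ = 109.57°  ·
  (2,3): δ = 144.99°  ·
  (2,4): δ = 96.37°  ·
  (2,5): δ = 5.99°  ✓
  (2,6): δ = 79.87°  ·
  (3,4): δ = 131.38°  ·
  (3,5): δ = 41.00°  ✓
  (3,6): δ = 44.87°  ✓
  (4,5): δ = 89.62°  ·
  (4,6): δ = 3.75°  ✓
  (5,6): δ = 94.14°  ·
antipodal pairs: 8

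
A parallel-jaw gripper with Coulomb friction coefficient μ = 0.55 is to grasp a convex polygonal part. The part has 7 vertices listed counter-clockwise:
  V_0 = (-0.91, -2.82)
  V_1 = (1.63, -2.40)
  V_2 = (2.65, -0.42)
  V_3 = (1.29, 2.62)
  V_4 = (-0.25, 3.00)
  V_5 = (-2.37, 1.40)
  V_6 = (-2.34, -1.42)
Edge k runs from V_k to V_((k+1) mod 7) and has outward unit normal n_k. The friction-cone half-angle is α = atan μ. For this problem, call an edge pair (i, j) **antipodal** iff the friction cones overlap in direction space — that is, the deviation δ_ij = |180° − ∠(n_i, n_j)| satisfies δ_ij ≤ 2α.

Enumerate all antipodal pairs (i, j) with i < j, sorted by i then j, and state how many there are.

α = atan 0.55 = 28.81°;  2α = 57.62°
n_0 = (+0.1631, -0.9866)
n_1 = (+0.8890, -0.4580)
n_2 = (+0.9128, +0.4084)
n_3 = (+0.2396, +0.9709)
n_4 = (-0.6024, +0.7982)
n_5 = (-0.9999, -0.0106)
n_6 = (-0.6996, -0.7146)
  (0,1): δ = 126.64°  ·
  (0,2): δ = 75.29°  ·
  (0,3): δ = 23.25°  ✓
  (0,4): δ = 27.65°  ✓
  (0,5): δ = 81.22°  ·
  (0,6): δ = 126.22°  ·
  (1,2): δ = 128.64°  ·
  (1,3): δ = 76.61°  ·
  (1,4): δ = 25.70°  ✓
  (1,5): δ = 27.86°  ✓
  (1,6): δ = 72.86°  ·
  (2,3): δ = 127.96°  ·
  (2,4): δ = 77.06°  ·
  (2,5): δ = 23.49°  ✓
  (2,6): δ = 21.51°  ✓
  (3,4): δ = 129.10°  ·
  (3,5): δ = 75.53°  ·
  (3,6): δ = 30.53°  ✓
  (4,5): δ = 126.43°  ·
  (4,6): δ = 81.44°  ·
  (5,6): δ = 135.00°  ·
antipodal pairs: 7

count = 7; pairs: (0,3), (0,4), (1,4), (1,5), (2,5), (2,6), (3,6)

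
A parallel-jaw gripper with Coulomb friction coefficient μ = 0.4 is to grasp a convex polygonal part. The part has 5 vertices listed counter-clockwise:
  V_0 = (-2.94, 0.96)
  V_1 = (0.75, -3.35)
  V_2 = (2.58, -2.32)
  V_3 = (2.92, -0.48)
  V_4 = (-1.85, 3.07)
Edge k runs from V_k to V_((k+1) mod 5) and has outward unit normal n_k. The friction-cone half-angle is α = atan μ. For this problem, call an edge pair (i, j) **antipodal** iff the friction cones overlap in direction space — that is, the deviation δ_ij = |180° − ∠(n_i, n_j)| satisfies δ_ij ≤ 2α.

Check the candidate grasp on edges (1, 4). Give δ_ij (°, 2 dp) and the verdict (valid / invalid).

α = atan 0.4 = 21.80°;  2α = 43.60°
edge 1: e_1 = (+1.83, +1.03);  n_1 = (+0.4905, -0.8714)
edge 4: e_4 = (-1.09, -2.11);  n_4 = (-0.8885, +0.4590)
∠(n_1, n_4) = 146.69°
δ = |180° − 146.69°| = 33.31°
33.31° ≤ 2α = 43.60°  →  valid

δ = 33.31°, valid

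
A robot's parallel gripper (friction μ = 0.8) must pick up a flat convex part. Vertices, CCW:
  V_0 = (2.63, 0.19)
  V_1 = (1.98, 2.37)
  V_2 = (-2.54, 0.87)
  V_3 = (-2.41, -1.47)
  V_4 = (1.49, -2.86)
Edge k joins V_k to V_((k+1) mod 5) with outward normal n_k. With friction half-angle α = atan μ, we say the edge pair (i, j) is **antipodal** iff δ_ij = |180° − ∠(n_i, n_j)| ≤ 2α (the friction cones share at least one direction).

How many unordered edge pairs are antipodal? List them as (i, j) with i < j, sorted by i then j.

α = atan 0.8 = 38.66°;  2α = 77.32°
n_0 = (+0.9583, +0.2857)
n_1 = (-0.3150, +0.9491)
n_2 = (-0.9985, -0.0555)
n_3 = (-0.3357, -0.9420)
n_4 = (+0.9367, -0.3501)
  (0,1): δ = 88.24°  ·
  (0,2): δ = 13.42°  ✓
  (0,3): δ = 53.78°  ✓
  (0,4): δ = 142.90°  ·
  (1,2): δ = 105.18°  ·
  (1,3): δ = 37.98°  ✓
  (1,4): δ = 51.15°  ✓
  (2,3): δ = 112.80°  ·
  (2,4): δ = 23.67°  ✓
  (3,4): δ = 90.88°  ·
antipodal pairs: 5

count = 5; pairs: (0,2), (0,3), (1,3), (1,4), (2,4)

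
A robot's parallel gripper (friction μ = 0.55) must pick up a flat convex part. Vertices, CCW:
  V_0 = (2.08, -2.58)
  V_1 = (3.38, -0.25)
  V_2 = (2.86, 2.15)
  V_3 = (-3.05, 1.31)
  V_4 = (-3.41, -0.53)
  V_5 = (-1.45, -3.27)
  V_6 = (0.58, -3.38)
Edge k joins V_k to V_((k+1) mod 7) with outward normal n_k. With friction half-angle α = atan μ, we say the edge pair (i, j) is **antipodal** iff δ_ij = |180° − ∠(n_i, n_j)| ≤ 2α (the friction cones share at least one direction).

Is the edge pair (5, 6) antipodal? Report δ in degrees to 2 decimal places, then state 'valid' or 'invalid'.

δ = 148.83°, invalid

α = atan 0.55 = 28.81°;  2α = 57.62°
edge 5: e_5 = (+2.03, -0.11);  n_5 = (-0.0541, -0.9985)
edge 6: e_6 = (+1.50, +0.80);  n_6 = (+0.4706, -0.8824)
∠(n_5, n_6) = 31.17°
δ = |180° − 31.17°| = 148.83°
148.83° > 2α = 57.62°  →  invalid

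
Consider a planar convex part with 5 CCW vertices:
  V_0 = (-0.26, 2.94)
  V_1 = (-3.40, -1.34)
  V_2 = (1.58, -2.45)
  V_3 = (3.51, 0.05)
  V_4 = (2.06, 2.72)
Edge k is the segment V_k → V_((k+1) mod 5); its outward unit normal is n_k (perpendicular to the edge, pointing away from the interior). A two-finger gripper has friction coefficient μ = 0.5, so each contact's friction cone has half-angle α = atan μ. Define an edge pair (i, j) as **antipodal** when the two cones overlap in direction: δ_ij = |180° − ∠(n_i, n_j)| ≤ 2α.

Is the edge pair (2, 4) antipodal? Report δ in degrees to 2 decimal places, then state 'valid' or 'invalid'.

δ = 57.75°, invalid

α = atan 0.5 = 26.57°;  2α = 53.13°
edge 2: e_2 = (+1.93, +2.50);  n_2 = (+0.7916, -0.6111)
edge 4: e_4 = (-2.32, +0.22);  n_4 = (+0.0944, +0.9955)
∠(n_2, n_4) = 122.25°
δ = |180° − 122.25°| = 57.75°
57.75° > 2α = 53.13°  →  invalid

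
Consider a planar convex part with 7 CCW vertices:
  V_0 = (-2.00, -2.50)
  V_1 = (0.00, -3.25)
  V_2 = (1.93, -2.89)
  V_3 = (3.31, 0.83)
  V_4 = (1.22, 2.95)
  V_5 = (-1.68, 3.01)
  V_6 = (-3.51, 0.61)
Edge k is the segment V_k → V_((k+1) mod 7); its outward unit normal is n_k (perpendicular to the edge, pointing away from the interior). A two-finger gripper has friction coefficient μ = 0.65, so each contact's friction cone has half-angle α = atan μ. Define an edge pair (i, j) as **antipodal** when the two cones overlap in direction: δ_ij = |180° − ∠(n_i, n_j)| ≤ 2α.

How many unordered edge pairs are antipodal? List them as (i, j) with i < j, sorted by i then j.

α = atan 0.65 = 33.02°;  2α = 66.05°
n_0 = (-0.3511, -0.9363)
n_1 = (+0.1834, -0.9830)
n_2 = (+0.9376, -0.3478)
n_3 = (+0.7121, +0.7021)
n_4 = (+0.0207, +0.9998)
n_5 = (-0.7952, +0.6063)
n_6 = (-0.8996, -0.4368)
  (0,1): δ = 148.88°  ·
  (0,2): δ = 89.80°  ·
  (0,3): δ = 24.85°  ✓
  (0,4): δ = 19.37°  ✓
  (0,5): δ = 73.23°  ·
  (0,6): δ = 136.45°  ·
  (1,2): δ = 120.92°  ·
  (1,3): δ = 55.97°  ✓
  (1,4): δ = 11.75°  ✓
  (1,5): δ = 42.11°  ✓
  (1,6): δ = 105.33°  ·
  (2,3): δ = 115.06°  ·
  (2,4): δ = 70.83°  ·
  (2,5): δ = 16.97°  ✓
  (2,6): δ = 46.25°  ✓
  (3,4): δ = 135.78°  ·
  (3,5): δ = 81.92°  ·
  (3,6): δ = 18.69°  ✓
  (4,5): δ = 126.14°  ·
  (4,6): δ = 62.92°  ✓
  (5,6): δ = 116.78°  ·
antipodal pairs: 9

count = 9; pairs: (0,3), (0,4), (1,3), (1,4), (1,5), (2,5), (2,6), (3,6), (4,6)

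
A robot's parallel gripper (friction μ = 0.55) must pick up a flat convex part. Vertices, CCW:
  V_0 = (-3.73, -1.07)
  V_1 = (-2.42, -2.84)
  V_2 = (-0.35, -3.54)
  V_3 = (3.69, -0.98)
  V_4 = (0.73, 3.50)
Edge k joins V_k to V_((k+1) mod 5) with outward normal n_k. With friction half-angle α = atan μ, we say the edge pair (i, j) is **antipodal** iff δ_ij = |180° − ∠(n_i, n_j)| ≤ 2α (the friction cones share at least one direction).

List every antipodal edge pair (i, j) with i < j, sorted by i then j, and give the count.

α = atan 0.55 = 28.81°;  2α = 57.62°
n_0 = (-0.8038, -0.5949)
n_1 = (-0.3203, -0.9473)
n_2 = (+0.5353, -0.8447)
n_3 = (+0.8343, +0.5513)
n_4 = (-0.7157, +0.6984)
  (0,1): δ = 145.19°  ·
  (0,2): δ = 94.14°  ·
  (0,3): δ = 3.05°  ✓
  (0,4): δ = 99.19°  ·
  (1,2): δ = 128.96°  ·
  (1,3): δ = 37.86°  ✓
  (1,4): δ = 64.38°  ·
  (2,3): δ = 88.91°  ·
  (2,4): δ = 13.34°  ✓
  (3,4): δ = 77.76°  ·
antipodal pairs: 3

count = 3; pairs: (0,3), (1,3), (2,4)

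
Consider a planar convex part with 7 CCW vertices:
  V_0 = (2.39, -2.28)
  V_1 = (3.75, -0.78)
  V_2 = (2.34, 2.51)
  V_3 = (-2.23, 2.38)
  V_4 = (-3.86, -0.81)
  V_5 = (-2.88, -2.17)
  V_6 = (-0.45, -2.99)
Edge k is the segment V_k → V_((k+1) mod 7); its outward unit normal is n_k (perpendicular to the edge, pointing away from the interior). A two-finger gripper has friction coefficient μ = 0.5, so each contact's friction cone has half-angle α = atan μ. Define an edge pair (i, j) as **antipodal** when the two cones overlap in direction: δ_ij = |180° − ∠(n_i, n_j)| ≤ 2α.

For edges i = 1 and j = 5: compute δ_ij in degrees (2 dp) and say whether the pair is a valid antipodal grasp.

δ = 48.15°, valid

α = atan 0.5 = 26.57°;  2α = 53.13°
edge 1: e_1 = (-1.41, +3.29);  n_1 = (+0.9191, +0.3939)
edge 5: e_5 = (+2.43, -0.82);  n_5 = (-0.3197, -0.9475)
∠(n_1, n_5) = 131.85°
δ = |180° − 131.85°| = 48.15°
48.15° ≤ 2α = 53.13°  →  valid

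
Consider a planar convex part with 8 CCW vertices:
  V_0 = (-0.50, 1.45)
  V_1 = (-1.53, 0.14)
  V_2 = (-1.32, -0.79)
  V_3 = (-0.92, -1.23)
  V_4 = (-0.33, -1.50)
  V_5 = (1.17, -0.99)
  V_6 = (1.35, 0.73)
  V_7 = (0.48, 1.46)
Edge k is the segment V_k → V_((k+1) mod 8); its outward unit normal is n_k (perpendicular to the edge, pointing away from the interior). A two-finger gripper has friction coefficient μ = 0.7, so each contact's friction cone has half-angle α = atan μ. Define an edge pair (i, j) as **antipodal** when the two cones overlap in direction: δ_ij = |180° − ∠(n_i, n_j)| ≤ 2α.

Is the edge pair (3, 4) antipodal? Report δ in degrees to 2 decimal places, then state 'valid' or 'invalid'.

α = atan 0.7 = 34.99°;  2α = 69.98°
edge 3: e_3 = (+0.59, -0.27);  n_3 = (-0.4161, -0.9093)
edge 4: e_4 = (+1.50, +0.51);  n_4 = (+0.3219, -0.9468)
∠(n_3, n_4) = 43.37°
δ = |180° − 43.37°| = 136.63°
136.63° > 2α = 69.98°  →  invalid

δ = 136.63°, invalid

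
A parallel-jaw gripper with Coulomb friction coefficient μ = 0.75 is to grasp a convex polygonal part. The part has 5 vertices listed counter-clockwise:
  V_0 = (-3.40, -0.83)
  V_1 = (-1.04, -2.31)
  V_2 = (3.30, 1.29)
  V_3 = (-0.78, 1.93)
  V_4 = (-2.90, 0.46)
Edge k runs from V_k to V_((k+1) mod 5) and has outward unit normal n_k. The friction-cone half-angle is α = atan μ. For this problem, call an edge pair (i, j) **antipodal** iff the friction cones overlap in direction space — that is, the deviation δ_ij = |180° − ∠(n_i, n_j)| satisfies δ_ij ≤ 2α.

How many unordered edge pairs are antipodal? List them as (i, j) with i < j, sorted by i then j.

count = 5; pairs: (0,2), (0,3), (1,2), (1,3), (1,4)

α = atan 0.75 = 36.87°;  2α = 73.74°
n_0 = (-0.5313, -0.8472)
n_1 = (+0.6384, -0.7697)
n_2 = (+0.1550, +0.9879)
n_3 = (-0.5698, +0.8218)
n_4 = (-0.9324, +0.3614)
  (0,1): δ = 108.23°  ·
  (0,2): δ = 23.18°  ✓
  (0,3): δ = 66.83°  ✓
  (0,4): δ = 100.91°  ·
  (1,2): δ = 48.59°  ✓
  (1,3): δ = 4.94°  ✓
  (1,4): δ = 29.14°  ✓
  (2,3): δ = 136.35°  ·
  (2,4): δ = 102.27°  ·
  (3,4): δ = 145.92°  ·
antipodal pairs: 5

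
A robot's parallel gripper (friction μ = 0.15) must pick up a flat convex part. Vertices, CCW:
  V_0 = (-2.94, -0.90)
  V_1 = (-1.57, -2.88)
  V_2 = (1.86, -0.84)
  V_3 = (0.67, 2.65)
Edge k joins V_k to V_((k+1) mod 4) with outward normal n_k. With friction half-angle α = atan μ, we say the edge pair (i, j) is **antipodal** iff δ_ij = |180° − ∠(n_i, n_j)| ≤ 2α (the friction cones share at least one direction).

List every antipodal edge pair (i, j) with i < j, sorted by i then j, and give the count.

count = 2; pairs: (0,2), (1,3)

α = atan 0.15 = 8.53°;  2α = 17.06°
n_0 = (-0.8223, -0.5690)
n_1 = (+0.5112, -0.8595)
n_2 = (+0.9465, +0.3227)
n_3 = (-0.7012, +0.7130)
  (0,1): δ = 93.94°  ·
  (0,2): δ = 15.85°  ✓
  (0,3): δ = 99.84°  ·
  (1,2): δ = 101.91°  ·
  (1,3): δ = 13.78°  ✓
  (2,3): δ = 64.31°  ·
antipodal pairs: 2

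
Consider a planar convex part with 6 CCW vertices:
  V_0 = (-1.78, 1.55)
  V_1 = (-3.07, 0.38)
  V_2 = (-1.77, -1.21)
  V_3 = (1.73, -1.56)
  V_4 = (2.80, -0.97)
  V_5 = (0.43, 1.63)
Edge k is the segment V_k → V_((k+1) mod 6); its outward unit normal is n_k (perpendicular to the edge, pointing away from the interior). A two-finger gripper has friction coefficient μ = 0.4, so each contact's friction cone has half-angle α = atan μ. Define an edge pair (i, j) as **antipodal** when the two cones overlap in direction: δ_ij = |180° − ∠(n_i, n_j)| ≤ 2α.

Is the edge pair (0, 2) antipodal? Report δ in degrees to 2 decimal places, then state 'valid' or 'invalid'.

δ = 47.92°, invalid

α = atan 0.4 = 21.80°;  2α = 43.60°
edge 0: e_0 = (-1.29, -1.17);  n_0 = (-0.6718, +0.7407)
edge 2: e_2 = (+3.50, -0.35);  n_2 = (-0.0995, -0.9950)
∠(n_0, n_2) = 132.08°
δ = |180° − 132.08°| = 47.92°
47.92° > 2α = 43.60°  →  invalid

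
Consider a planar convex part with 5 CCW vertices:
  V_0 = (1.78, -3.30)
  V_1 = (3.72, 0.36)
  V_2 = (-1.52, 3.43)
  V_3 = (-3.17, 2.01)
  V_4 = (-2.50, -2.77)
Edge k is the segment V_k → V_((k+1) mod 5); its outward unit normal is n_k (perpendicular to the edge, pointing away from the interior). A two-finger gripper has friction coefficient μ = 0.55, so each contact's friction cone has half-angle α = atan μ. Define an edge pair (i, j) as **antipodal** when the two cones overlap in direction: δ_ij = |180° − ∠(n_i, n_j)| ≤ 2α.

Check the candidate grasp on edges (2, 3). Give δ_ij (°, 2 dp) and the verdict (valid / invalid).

α = atan 0.55 = 28.81°;  2α = 57.62°
edge 2: e_2 = (-1.65, -1.42);  n_2 = (-0.6523, +0.7580)
edge 3: e_3 = (+0.67, -4.78);  n_3 = (-0.9903, -0.1388)
∠(n_2, n_3) = 57.26°
δ = |180° − 57.26°| = 122.74°
122.74° > 2α = 57.62°  →  invalid

δ = 122.74°, invalid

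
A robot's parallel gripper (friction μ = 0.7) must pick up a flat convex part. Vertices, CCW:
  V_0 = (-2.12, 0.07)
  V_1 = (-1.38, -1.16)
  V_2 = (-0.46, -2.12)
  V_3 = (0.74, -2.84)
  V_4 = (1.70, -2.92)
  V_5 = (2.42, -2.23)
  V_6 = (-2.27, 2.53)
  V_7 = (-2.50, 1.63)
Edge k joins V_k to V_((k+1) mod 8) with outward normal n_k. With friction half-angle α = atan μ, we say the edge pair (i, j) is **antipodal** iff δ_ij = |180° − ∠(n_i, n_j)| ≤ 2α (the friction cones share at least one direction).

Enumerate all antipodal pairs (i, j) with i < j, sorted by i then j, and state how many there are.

count = 8; pairs: (0,5), (1,5), (2,5), (3,5), (4,6), (4,7), (5,6), (5,7)

α = atan 0.7 = 34.99°;  2α = 69.98°
n_0 = (-0.8569, -0.5155)
n_1 = (-0.7220, -0.6919)
n_2 = (-0.5145, -0.8575)
n_3 = (-0.0830, -0.9965)
n_4 = (+0.6919, -0.7220)
n_5 = (+0.7123, +0.7018)
n_6 = (-0.9689, +0.2476)
n_7 = (-0.9716, -0.2367)
  (0,1): δ = 167.25°  ·
  (0,2): δ = 152.00°  ·
  (0,3): δ = 125.80°  ·
  (0,4): δ = 77.25°  ·
  (0,5): δ = 13.54°  ✓
  (0,6): δ = 134.63°  ·
  (0,7): δ = 162.66°  ·
  (1,2): δ = 164.74°  ·
  (1,3): δ = 138.54°  ·
  (1,4): δ = 90.00°  ·
  (1,5): δ = 0.79°  ✓
  (1,6): δ = 121.88°  ·
  (1,7): δ = 149.91°  ·
  (2,3): δ = 153.80°  ·
  (2,4): δ = 105.26°  ·
  (2,5): δ = 14.46°  ✓
  (2,6): δ = 106.63°  ·
  (2,7): δ = 134.65°  ·
  (3,4): δ = 131.46°  ·
  (3,5): δ = 40.66°  ✓
  (3,6): δ = 80.43°  ·
  (3,7): δ = 108.45°  ·
  (4,5): δ = 89.21°  ·
  (4,6): δ = 31.88°  ✓
  (4,7): δ = 59.91°  ✓
  (5,6): δ = 58.91°  ✓
  (5,7): δ = 30.89°  ✓
  (6,7): δ = 151.97°  ·
antipodal pairs: 8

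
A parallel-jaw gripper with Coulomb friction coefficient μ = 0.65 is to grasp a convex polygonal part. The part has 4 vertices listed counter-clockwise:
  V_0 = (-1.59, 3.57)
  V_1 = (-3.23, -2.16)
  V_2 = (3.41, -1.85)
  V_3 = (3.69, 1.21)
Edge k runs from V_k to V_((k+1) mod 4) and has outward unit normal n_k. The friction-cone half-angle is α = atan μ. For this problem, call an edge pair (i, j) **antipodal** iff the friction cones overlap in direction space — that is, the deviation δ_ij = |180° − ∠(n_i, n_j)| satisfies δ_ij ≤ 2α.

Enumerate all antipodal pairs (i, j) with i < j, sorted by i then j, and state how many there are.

count = 2; pairs: (0,2), (1,3)

α = atan 0.65 = 33.02°;  2α = 66.05°
n_0 = (-0.9614, +0.2752)
n_1 = (+0.0466, -0.9989)
n_2 = (+0.9958, -0.0911)
n_3 = (+0.4081, +0.9130)
  (0,1): δ = 71.36°  ·
  (0,2): δ = 10.74°  ✓
  (0,3): δ = 81.89°  ·
  (1,2): δ = 97.90°  ·
  (1,3): δ = 26.76°  ✓
  (2,3): δ = 108.86°  ·
antipodal pairs: 2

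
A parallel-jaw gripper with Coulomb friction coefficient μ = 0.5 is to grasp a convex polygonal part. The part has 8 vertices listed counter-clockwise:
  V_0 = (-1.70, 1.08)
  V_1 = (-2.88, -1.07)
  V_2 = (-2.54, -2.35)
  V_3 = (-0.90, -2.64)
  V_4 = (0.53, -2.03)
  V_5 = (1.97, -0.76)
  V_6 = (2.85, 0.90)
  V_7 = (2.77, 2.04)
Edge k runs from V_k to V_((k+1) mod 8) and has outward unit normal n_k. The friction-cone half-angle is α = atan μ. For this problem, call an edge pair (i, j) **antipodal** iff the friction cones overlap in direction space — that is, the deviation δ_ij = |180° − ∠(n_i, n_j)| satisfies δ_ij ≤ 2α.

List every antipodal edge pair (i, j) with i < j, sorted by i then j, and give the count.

α = atan 0.5 = 26.57°;  2α = 53.13°
n_0 = (-0.8766, +0.4811)
n_1 = (-0.9665, -0.2567)
n_2 = (-0.1741, -0.9847)
n_3 = (+0.3924, -0.9198)
n_4 = (+0.6614, -0.7500)
n_5 = (+0.8835, -0.4684)
n_6 = (+0.9975, +0.0700)
n_7 = (-0.2100, +0.9777)
  (0,1): δ = 136.36°  ·
  (0,2): δ = 71.27°  ·
  (0,3): δ = 38.14°  ✓
  (0,4): δ = 19.83°  ✓
  (0,5): δ = 0.83°  ✓
  (0,6): δ = 32.77°  ✓
  (0,7): δ = 130.88°  ·
  (1,2): δ = 114.90°  ·
  (1,3): δ = 81.77°  ·
  (1,4): δ = 63.47°  ·
  (1,5): δ = 42.80°  ✓
  (1,6): δ = 10.86°  ✓
  (1,7): δ = 87.25°  ·
  (2,3): δ = 146.87°  ·
  (2,4): δ = 128.56°  ·
  (2,5): δ = 107.90°  ·
  (2,6): δ = 75.96°  ·
  (2,7): δ = 22.15°  ✓
  (3,4): δ = 161.69°  ·
  (3,5): δ = 141.03°  ·
  (3,6): δ = 109.09°  ·
  (3,7): δ = 10.98°  ✓
  (4,5): δ = 159.34°  ·
  (4,6): δ = 127.40°  ·
  (4,7): δ = 29.29°  ✓
  (5,6): δ = 148.06°  ·
  (5,7): δ = 49.95°  ✓
  (6,7): δ = 81.89°  ·
antipodal pairs: 10

count = 10; pairs: (0,3), (0,4), (0,5), (0,6), (1,5), (1,6), (2,7), (3,7), (4,7), (5,7)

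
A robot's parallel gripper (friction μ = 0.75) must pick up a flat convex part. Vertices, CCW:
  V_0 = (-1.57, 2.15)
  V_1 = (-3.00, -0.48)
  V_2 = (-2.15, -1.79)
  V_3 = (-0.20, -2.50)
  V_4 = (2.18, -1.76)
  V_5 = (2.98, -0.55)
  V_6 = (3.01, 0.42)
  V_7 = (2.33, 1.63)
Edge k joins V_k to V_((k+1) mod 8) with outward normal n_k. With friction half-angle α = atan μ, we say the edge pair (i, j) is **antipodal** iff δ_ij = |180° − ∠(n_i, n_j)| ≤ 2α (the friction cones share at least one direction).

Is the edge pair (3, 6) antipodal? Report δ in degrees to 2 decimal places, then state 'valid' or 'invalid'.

δ = 77.94°, invalid

α = atan 0.75 = 36.87°;  2α = 73.74°
edge 3: e_3 = (+2.38, +0.74);  n_3 = (+0.2969, -0.9549)
edge 6: e_6 = (-0.68, +1.21);  n_6 = (+0.8718, +0.4899)
∠(n_3, n_6) = 102.06°
δ = |180° − 102.06°| = 77.94°
77.94° > 2α = 73.74°  →  invalid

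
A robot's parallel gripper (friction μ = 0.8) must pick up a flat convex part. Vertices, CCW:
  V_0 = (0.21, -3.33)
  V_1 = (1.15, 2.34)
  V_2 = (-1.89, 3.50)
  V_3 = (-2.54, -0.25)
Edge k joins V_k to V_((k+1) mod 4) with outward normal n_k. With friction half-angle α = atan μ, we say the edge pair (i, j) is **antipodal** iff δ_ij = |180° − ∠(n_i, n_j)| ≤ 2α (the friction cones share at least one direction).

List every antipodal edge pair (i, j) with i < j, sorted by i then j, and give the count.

α = atan 0.8 = 38.66°;  2α = 77.32°
n_0 = (+0.9865, -0.1636)
n_1 = (+0.3565, +0.9343)
n_2 = (-0.9853, +0.1708)
n_3 = (-0.7459, -0.6660)
  (0,1): δ = 101.47°  ·
  (0,2): δ = 0.42°  ✓
  (0,3): δ = 51.17°  ✓
  (1,2): δ = 78.95°  ·
  (1,3): δ = 27.35°  ✓
  (2,3): δ = 128.41°  ·
antipodal pairs: 3

count = 3; pairs: (0,2), (0,3), (1,3)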